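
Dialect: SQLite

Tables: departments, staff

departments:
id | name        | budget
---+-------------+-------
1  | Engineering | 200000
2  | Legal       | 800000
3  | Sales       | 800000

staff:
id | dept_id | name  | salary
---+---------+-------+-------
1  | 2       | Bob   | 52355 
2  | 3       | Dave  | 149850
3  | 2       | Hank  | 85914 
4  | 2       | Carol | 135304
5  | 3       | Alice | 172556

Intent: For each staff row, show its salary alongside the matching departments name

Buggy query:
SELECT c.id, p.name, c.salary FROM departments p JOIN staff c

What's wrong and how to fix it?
Bug: JOIN with no ON clause produces a cartesian product; every staff row pairs with every departments row

Fix: Add ON c.dept_id = p.id to the JOIN

Corrected query:
SELECT c.id, p.name, c.salary FROM departments p JOIN staff c ON c.dept_id = p.id

Result:
id | name  | salary
---+-------+-------
1  | Legal | 52355 
2  | Sales | 149850
3  | Legal | 85914 
4  | Legal | 135304
5  | Sales | 172556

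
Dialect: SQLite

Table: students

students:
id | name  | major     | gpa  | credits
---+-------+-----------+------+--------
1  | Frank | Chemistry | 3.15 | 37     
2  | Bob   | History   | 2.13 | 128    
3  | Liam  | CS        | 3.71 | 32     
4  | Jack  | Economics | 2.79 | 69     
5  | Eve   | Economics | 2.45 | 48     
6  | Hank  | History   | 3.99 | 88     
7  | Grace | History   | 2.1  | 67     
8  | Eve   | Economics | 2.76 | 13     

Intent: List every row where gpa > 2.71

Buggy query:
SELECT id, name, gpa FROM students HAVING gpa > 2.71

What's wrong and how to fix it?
Bug: This is a non-aggregate query (no GROUP BY, no aggregates), so in SQLite the HAVING clause is invalid here; a row-level condition belongs in WHERE

Fix: Use WHERE for row-level filtering

Corrected query:
SELECT id, name, gpa FROM students WHERE gpa > 2.71

Result:
id | name  | gpa 
---+-------+-----
1  | Frank | 3.15
3  | Liam  | 3.71
4  | Jack  | 2.79
6  | Hank  | 3.99
8  | Eve   | 2.76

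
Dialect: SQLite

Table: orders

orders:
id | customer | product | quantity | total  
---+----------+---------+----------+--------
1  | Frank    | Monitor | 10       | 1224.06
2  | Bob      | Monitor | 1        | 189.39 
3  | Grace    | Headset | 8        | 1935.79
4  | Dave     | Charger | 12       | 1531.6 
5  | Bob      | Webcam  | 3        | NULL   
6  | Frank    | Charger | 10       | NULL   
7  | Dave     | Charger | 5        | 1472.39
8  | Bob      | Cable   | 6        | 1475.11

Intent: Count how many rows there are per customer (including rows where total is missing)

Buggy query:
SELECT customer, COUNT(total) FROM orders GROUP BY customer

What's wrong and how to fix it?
Bug: COUNT(column) counts non-NULL values only; rows with NULL total aren't counted

Fix: Replace COUNT(total) with COUNT(*)

Corrected query:
SELECT customer, COUNT(*) FROM orders GROUP BY customer

Result:
customer | COUNT(*)
---------+---------
Bob      | 3       
Dave     | 2       
Frank    | 2       
Grace    | 1       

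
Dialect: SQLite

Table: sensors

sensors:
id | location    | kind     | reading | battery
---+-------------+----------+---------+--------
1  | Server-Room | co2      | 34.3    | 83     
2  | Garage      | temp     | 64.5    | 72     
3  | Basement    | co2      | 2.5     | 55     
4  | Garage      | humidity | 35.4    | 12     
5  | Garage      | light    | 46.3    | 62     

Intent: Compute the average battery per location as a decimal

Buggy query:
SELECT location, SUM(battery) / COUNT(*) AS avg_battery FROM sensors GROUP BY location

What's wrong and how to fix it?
Bug: SUM(battery) and COUNT(*) are both integers; the division truncates the fractional part

Fix: Multiply by 1.0 (or CAST to REAL) to force floating-point division

Corrected query:
SELECT location, SUM(battery) * 1.0 / COUNT(*) AS avg_battery FROM sensors GROUP BY location

Result:
location    | avg_battery
------------+------------
Basement    | 55         
Garage      | 48.666667  
Server-Room | 83         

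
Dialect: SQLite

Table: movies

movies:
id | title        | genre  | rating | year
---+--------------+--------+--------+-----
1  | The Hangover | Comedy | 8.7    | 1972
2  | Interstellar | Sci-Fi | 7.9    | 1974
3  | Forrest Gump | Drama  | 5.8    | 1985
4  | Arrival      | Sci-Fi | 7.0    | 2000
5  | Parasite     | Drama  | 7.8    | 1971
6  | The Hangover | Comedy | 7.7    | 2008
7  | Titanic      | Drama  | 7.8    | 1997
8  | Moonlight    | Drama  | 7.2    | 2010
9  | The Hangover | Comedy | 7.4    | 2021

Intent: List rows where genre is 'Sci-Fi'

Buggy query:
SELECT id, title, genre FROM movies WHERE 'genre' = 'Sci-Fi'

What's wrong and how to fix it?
Bug: 'genre' in single quotes is a string literal, not the column; the comparison is literal-vs-literal and never true

Fix: Reference the column as genre without single quotes

Corrected query:
SELECT id, title, genre FROM movies WHERE genre = 'Sci-Fi'

Result:
id | title        | genre 
---+--------------+-------
2  | Interstellar | Sci-Fi
4  | Arrival      | Sci-Fi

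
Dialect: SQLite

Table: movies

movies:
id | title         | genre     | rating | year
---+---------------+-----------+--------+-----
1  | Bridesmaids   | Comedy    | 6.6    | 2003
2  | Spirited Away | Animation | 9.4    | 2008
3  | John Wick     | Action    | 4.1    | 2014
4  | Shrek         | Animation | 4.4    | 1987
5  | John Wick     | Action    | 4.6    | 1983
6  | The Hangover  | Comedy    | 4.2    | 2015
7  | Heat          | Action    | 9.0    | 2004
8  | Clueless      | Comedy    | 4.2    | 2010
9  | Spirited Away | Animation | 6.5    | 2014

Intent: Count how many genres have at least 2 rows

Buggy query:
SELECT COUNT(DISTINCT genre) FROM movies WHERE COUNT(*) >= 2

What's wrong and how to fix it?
Bug: WHERE filters individual rows, not groups, so a group-level COUNT is invalid there

Fix: Group first with HAVING COUNT(*) >= 2, then COUNT the resulting groups

Corrected query:
SELECT COUNT(*) FROM (SELECT genre FROM movies GROUP BY genre HAVING COUNT(*) >= 2)

Result:
COUNT(*)
--------
3       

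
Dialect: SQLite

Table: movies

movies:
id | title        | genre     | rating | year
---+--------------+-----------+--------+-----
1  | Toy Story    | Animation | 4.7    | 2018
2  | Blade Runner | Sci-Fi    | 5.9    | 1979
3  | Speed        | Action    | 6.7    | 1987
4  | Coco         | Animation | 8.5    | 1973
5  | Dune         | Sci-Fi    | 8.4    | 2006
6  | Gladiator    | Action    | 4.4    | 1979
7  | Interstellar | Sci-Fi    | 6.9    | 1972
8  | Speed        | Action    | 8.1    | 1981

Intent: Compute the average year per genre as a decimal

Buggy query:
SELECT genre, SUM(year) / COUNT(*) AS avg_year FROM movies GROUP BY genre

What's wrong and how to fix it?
Bug: Both operands are integers, so '/' performs integer division and truncates

Fix: Multiply by 1.0 (or CAST to REAL) to force floating-point division

Corrected query:
SELECT genre, SUM(year) * 1.0 / COUNT(*) AS avg_year FROM movies GROUP BY genre

Result:
genre     | avg_year   
----------+------------
Action    | 1982.333333
Animation | 1995.5     
Sci-Fi    | 1985.666667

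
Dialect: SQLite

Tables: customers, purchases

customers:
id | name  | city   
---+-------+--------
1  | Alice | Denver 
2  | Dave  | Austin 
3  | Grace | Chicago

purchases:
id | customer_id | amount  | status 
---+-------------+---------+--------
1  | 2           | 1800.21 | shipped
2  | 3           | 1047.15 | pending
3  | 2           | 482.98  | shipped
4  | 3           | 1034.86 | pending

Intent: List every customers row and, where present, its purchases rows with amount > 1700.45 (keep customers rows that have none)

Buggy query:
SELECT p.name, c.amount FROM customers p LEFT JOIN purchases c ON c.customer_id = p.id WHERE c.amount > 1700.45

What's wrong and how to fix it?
Bug: A WHERE condition on the right-hand table after LEFT JOIN drops unmatched parents

Fix: Put 'c.amount > 1700.45' in the JOIN's ON clause instead of WHERE

Corrected query:
SELECT p.name, c.amount FROM customers p LEFT JOIN purchases c ON c.customer_id = p.id AND c.amount > 1700.45

Result:
name  | amount 
------+--------
Alice | NULL   
Dave  | 1800.21
Grace | NULL   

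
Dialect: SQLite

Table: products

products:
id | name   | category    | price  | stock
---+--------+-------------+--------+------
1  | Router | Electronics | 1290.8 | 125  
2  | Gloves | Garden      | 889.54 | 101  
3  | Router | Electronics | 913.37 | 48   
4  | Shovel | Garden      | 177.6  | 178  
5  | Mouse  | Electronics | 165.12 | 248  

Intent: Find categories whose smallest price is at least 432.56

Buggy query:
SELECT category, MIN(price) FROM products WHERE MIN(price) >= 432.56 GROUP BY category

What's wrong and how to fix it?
Bug: Aggregates like MIN are computed per group after WHERE runs

Fix: Use HAVING for the per-group MIN condition

Corrected query:
SELECT category, MIN(price) FROM products GROUP BY category HAVING MIN(price) >= 432.56

Result:
(no rows)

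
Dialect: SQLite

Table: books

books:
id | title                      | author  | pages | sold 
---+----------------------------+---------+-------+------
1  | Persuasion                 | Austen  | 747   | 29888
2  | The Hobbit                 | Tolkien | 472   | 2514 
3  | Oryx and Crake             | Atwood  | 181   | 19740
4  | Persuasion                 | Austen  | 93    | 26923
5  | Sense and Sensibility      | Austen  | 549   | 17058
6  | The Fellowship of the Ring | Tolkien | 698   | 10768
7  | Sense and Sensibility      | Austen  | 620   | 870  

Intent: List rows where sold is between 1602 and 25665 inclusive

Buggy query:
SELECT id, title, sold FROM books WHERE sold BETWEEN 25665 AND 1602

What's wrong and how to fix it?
Bug: The bounds are reversed; BETWEEN a AND b requires a <= b to match anything

Fix: Write BETWEEN 1602 AND 25665

Corrected query:
SELECT id, title, sold FROM books WHERE sold BETWEEN 1602 AND 25665

Result:
id | title                      | sold 
---+----------------------------+------
2  | The Hobbit                 | 2514 
3  | Oryx and Crake             | 19740
5  | Sense and Sensibility      | 17058
6  | The Fellowship of the Ring | 10768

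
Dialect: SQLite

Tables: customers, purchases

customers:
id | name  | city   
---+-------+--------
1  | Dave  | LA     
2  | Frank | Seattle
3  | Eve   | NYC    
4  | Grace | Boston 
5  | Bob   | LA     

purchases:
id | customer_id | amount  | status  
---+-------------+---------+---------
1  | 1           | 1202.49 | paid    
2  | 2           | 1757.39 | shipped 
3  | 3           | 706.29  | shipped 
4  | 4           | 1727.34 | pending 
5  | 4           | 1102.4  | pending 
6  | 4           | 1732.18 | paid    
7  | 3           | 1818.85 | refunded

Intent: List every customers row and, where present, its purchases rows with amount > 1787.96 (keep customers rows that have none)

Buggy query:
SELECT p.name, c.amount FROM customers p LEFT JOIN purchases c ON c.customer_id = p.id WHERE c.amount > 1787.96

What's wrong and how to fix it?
Bug: Filtering c.amount in WHERE discards the NULL rows produced by LEFT JOIN, turning it into an inner join

Fix: Put 'c.amount > 1787.96' in the JOIN's ON clause instead of WHERE

Corrected query:
SELECT p.name, c.amount FROM customers p LEFT JOIN purchases c ON c.customer_id = p.id AND c.amount > 1787.96

Result:
name  | amount 
------+--------
Dave  | NULL   
Frank | NULL   
Eve   | 1818.85
Grace | NULL   
Bob   | NULL   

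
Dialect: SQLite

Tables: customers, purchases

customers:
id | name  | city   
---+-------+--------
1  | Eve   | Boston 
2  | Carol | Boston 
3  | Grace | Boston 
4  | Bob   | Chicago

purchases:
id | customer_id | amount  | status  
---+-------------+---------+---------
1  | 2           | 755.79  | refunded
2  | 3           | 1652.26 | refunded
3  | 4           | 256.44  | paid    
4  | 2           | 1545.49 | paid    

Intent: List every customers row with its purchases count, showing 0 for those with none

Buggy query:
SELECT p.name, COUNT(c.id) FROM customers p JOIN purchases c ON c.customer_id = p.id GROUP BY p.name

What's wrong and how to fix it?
Bug: An inner join excludes parents with zero children

Fix: Switch to LEFT JOIN to retain unmatched parent rows

Corrected query:
SELECT p.name, COUNT(c.id) FROM customers p LEFT JOIN purchases c ON c.customer_id = p.id GROUP BY p.name

Result:
name  | COUNT(c.id)
------+------------
Bob   | 1          
Carol | 2          
Eve   | 0          
Grace | 1          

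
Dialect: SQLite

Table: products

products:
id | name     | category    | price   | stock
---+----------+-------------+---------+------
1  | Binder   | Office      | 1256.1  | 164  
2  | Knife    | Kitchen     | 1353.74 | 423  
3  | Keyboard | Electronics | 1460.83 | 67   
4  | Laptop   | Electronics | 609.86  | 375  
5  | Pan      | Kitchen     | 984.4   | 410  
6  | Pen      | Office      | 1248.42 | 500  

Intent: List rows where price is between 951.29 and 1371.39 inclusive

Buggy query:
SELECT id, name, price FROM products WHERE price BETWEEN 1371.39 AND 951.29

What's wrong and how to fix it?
Bug: BETWEEN expects the lower bound first; with 1371.39 AND 951.29 the range is empty

Fix: Swap the bounds so the smaller value comes first

Corrected query:
SELECT id, name, price FROM products WHERE price BETWEEN 951.29 AND 1371.39

Result:
id | name   | price  
---+--------+--------
1  | Binder | 1256.1 
2  | Knife  | 1353.74
5  | Pan    | 984.4  
6  | Pen    | 1248.42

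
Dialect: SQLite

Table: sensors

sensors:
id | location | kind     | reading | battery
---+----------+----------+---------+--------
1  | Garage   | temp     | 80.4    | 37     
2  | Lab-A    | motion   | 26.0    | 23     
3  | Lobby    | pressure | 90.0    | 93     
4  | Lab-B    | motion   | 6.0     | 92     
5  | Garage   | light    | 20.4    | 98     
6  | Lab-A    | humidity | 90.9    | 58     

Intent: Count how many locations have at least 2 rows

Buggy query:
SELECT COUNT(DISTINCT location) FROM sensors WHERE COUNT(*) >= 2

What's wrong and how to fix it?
Bug: COUNT(*) cannot appear in WHERE; the per-group count doesn't exist yet

Fix: Group first with HAVING COUNT(*) >= 2, then COUNT the resulting groups

Corrected query:
SELECT COUNT(*) FROM (SELECT location FROM sensors GROUP BY location HAVING COUNT(*) >= 2)

Result:
COUNT(*)
--------
2       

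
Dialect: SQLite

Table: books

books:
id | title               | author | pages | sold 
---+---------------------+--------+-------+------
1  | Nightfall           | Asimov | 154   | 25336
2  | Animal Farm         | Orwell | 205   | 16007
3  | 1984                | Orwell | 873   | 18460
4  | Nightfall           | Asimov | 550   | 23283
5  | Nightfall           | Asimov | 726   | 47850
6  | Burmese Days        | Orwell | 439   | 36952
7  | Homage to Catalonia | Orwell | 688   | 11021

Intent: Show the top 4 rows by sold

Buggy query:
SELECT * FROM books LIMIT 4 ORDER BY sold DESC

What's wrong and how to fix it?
Bug: LIMIT must come after ORDER BY

Fix: Swap the clauses: ORDER BY first, then LIMIT

Corrected query:
SELECT * FROM books ORDER BY sold DESC LIMIT 4

Result:
id | title        | author | pages | sold 
---+--------------+--------+-------+------
5  | Nightfall    | Asimov | 726   | 47850
6  | Burmese Days | Orwell | 439   | 36952
1  | Nightfall    | Asimov | 154   | 25336
4  | Nightfall    | Asimov | 550   | 23283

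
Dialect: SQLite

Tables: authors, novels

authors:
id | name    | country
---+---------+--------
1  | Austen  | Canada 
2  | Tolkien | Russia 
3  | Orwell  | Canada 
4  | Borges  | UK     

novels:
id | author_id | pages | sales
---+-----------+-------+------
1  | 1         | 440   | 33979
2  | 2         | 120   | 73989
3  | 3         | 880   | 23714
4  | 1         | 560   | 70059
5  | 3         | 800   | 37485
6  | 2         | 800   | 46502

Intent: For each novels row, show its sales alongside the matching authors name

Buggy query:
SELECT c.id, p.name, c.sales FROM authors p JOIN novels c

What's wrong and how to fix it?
Bug: JOIN with no ON clause produces a cartesian product; every novels row pairs with every authors row

Fix: Specify the join condition linking the foreign key to the parent id

Corrected query:
SELECT c.id, p.name, c.sales FROM authors p JOIN novels c ON c.author_id = p.id

Result:
id | name    | sales
---+---------+------
1  | Austen  | 33979
2  | Tolkien | 73989
3  | Orwell  | 23714
4  | Austen  | 70059
5  | Orwell  | 37485
6  | Tolkien | 46502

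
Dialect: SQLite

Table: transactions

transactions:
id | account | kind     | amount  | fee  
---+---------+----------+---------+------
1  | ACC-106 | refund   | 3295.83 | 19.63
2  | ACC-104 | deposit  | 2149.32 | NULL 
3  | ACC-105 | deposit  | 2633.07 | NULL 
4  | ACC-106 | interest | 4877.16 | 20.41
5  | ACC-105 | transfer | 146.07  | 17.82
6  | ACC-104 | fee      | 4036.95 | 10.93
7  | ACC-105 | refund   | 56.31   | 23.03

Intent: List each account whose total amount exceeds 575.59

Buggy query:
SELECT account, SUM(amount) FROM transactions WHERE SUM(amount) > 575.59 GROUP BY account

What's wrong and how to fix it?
Bug: SUM(amount) is an aggregate, but WHERE filters rows before aggregation

Fix: Use HAVING (which filters groups after aggregation) instead of WHERE

Corrected query:
SELECT account, SUM(amount) FROM transactions GROUP BY account HAVING SUM(amount) > 575.59

Result:
account | SUM(amount)
--------+------------
ACC-104 | 6186.27    
ACC-105 | 2835.45    
ACC-106 | 8172.99    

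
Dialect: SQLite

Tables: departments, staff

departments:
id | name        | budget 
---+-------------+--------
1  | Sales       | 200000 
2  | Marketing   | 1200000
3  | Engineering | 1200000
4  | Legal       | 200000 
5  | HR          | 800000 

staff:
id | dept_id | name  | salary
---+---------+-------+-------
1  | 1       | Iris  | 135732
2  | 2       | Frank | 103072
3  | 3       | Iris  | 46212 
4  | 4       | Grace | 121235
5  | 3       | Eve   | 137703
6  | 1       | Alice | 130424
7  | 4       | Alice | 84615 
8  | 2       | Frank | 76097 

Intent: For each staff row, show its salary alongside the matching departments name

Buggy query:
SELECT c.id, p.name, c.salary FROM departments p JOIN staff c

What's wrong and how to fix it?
Bug: Missing join condition: each staff row is matched to all departments rows instead of just its own

Fix: Specify the join condition linking the foreign key to the parent id

Corrected query:
SELECT c.id, p.name, c.salary FROM departments p JOIN staff c ON c.dept_id = p.id

Result:
id | name        | salary
---+-------------+-------
1  | Sales       | 135732
2  | Marketing   | 103072
3  | Engineering | 46212 
4  | Legal       | 121235
5  | Engineering | 137703
6  | Sales       | 130424
7  | Legal       | 84615 
8  | Marketing   | 76097 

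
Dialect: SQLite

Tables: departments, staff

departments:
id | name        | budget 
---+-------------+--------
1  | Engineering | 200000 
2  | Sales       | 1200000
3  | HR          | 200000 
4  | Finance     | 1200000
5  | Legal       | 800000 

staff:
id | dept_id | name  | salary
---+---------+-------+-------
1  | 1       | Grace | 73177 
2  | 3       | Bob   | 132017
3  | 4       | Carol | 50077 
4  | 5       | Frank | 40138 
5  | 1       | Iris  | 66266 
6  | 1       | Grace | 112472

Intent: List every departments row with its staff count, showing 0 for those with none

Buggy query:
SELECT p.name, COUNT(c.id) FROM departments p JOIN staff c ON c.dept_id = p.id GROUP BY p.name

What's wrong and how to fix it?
Bug: INNER JOIN drops departments rows that have no matching staff rows

Fix: Switch to LEFT JOIN to retain unmatched parent rows

Corrected query:
SELECT p.name, COUNT(c.id) FROM departments p LEFT JOIN staff c ON c.dept_id = p.id GROUP BY p.name

Result:
name        | COUNT(c.id)
------------+------------
Engineering | 3          
Finance     | 1          
HR          | 1          
Legal       | 1          
Sales       | 0          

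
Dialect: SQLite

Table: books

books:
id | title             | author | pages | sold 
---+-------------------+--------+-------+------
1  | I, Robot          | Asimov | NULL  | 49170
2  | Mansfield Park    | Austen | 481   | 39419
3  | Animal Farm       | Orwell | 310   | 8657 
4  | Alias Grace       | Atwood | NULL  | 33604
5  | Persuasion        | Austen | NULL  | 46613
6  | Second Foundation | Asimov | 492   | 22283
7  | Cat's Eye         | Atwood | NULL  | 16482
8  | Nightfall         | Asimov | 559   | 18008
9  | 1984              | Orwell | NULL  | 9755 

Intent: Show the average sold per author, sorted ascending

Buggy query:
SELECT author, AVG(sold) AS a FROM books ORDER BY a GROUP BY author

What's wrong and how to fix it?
Bug: GROUP BY must precede ORDER BY

Fix: Move ORDER BY to the end, after GROUP BY

Corrected query:
SELECT author, AVG(sold) AS a FROM books GROUP BY author ORDER BY a

Result:
author | a           
-------+-------------
Orwell | 9206        
Atwood | 25043       
Asimov | 29820.333333
Austen | 43016       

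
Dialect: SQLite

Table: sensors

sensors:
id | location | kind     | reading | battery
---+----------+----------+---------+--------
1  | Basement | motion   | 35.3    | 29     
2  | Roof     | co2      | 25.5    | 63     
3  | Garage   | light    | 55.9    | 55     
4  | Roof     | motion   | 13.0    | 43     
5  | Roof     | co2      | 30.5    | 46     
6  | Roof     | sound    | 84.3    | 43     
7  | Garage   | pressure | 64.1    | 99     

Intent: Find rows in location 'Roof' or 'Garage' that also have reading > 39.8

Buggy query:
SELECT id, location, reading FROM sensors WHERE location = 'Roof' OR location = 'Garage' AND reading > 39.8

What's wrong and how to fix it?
Bug: AND binds tighter than OR, so this parses as location = 'Roof' OR (location = 'Garage' AND reading > 39.8)

Fix: Add parentheses around the OR so the AND applies to both alternatives

Corrected query:
SELECT id, location, reading FROM sensors WHERE (location = 'Roof' OR location = 'Garage') AND reading > 39.8

Result:
id | location | reading
---+----------+--------
3  | Garage   | 55.9   
6  | Roof     | 84.3   
7  | Garage   | 64.1   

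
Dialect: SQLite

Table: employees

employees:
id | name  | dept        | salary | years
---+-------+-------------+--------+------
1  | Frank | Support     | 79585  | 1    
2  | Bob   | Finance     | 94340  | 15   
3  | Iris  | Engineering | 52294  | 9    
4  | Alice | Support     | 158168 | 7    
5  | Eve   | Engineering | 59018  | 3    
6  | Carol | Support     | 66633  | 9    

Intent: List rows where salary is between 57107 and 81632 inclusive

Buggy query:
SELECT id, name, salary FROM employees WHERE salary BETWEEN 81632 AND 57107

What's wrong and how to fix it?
Bug: The bounds are reversed; BETWEEN a AND b requires a <= b to match anything

Fix: Write BETWEEN 57107 AND 81632

Corrected query:
SELECT id, name, salary FROM employees WHERE salary BETWEEN 57107 AND 81632

Result:
id | name  | salary
---+-------+-------
1  | Frank | 79585 
5  | Eve   | 59018 
6  | Carol | 66633 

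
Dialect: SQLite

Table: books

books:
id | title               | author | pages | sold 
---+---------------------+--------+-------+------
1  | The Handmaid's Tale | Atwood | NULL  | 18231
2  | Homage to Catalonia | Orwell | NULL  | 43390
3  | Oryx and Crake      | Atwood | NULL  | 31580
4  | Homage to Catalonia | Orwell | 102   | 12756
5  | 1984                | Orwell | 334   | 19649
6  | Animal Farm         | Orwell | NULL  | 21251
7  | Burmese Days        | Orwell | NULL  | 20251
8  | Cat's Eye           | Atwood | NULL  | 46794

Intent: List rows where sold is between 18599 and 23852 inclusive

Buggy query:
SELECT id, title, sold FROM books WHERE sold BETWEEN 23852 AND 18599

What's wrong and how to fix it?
Bug: The bounds are reversed; BETWEEN a AND b requires a <= b to match anything

Fix: Swap the bounds so the smaller value comes first

Corrected query:
SELECT id, title, sold FROM books WHERE sold BETWEEN 18599 AND 23852

Result:
id | title        | sold 
---+--------------+------
5  | 1984         | 19649
6  | Animal Farm  | 21251
7  | Burmese Days | 20251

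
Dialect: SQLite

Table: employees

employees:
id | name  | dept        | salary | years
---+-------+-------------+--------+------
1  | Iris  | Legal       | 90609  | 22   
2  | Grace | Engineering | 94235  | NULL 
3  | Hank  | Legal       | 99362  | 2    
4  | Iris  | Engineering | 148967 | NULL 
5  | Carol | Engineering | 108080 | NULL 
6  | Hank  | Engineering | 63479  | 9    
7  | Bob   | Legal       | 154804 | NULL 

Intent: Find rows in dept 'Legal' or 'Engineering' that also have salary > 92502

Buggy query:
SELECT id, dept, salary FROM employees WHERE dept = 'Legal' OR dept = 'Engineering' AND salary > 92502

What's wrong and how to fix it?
Bug: Without parentheses, AND is evaluated before OR, so the salary filter only applies to the 'Engineering' branch

Fix: Add parentheses around the OR so the AND applies to both alternatives

Corrected query:
SELECT id, dept, salary FROM employees WHERE (dept = 'Legal' OR dept = 'Engineering') AND salary > 92502

Result:
id | dept        | salary
---+-------------+-------
2  | Engineering | 94235 
3  | Legal       | 99362 
4  | Engineering | 148967
5  | Engineering | 108080
7  | Legal       | 154804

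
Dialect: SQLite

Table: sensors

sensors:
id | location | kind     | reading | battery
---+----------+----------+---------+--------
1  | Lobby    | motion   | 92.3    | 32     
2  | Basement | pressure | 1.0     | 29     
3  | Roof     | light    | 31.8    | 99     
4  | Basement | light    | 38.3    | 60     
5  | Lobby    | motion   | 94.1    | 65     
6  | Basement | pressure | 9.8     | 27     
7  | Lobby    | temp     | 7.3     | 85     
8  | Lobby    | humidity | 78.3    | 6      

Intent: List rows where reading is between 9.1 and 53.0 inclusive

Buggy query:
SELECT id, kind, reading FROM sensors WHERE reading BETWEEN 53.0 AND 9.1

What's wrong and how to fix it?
Bug: The bounds are reversed; BETWEEN a AND b requires a <= b to match anything

Fix: Write BETWEEN 9.1 AND 53.0

Corrected query:
SELECT id, kind, reading FROM sensors WHERE reading BETWEEN 9.1 AND 53.0

Result:
id | kind     | reading
---+----------+--------
3  | light    | 31.8   
4  | light    | 38.3   
6  | pressure | 9.8    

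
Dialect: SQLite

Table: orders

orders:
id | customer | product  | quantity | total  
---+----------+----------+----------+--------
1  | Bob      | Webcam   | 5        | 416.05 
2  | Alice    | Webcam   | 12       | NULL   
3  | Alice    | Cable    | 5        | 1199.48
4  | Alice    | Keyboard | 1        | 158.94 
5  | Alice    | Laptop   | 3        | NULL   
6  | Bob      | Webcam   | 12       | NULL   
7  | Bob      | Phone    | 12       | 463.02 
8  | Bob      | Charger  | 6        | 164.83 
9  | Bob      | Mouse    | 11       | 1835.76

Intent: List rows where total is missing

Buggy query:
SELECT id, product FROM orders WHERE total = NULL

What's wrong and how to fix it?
Bug: '= NULL' is always unknown in SQL three-valued logic, so no rows match

Fix: Replace '= NULL' with 'IS NULL'

Corrected query:
SELECT id, product FROM orders WHERE total IS NULL

Result:
id | product
---+--------
2  | Webcam 
5  | Laptop 
6  | Webcam 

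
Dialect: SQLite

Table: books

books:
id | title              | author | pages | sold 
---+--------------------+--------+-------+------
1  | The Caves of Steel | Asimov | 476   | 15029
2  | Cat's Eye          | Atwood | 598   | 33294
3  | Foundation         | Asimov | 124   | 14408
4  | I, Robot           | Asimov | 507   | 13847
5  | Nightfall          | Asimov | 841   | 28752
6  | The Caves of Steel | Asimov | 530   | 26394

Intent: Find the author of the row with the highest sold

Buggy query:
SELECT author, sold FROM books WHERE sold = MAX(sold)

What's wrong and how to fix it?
Bug: WHERE is evaluated per row; an aggregate over the whole table isn't defined there

Fix: Wrap MAX in a scalar subquery so WHERE compares against a single value

Corrected query:
SELECT author, sold FROM books WHERE sold = (SELECT MAX(sold) FROM books)

Result:
author | sold 
-------+------
Atwood | 33294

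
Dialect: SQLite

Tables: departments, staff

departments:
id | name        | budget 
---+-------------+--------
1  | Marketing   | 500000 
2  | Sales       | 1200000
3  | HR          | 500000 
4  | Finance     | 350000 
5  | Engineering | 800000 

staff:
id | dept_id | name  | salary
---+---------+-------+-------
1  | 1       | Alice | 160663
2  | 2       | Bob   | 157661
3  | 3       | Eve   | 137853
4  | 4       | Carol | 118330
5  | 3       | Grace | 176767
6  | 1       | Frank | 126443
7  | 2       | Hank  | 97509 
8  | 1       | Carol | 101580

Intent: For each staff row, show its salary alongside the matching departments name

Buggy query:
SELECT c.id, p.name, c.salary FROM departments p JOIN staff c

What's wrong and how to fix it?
Bug: Missing join condition: each staff row is matched to all departments rows instead of just its own

Fix: Add ON c.dept_id = p.id to the JOIN

Corrected query:
SELECT c.id, p.name, c.salary FROM departments p JOIN staff c ON c.dept_id = p.id

Result:
id | name      | salary
---+-----------+-------
1  | Marketing | 160663
2  | Sales     | 157661
3  | HR        | 137853
4  | Finance   | 118330
5  | HR        | 176767
6  | Marketing | 126443
7  | Sales     | 97509 
8  | Marketing | 101580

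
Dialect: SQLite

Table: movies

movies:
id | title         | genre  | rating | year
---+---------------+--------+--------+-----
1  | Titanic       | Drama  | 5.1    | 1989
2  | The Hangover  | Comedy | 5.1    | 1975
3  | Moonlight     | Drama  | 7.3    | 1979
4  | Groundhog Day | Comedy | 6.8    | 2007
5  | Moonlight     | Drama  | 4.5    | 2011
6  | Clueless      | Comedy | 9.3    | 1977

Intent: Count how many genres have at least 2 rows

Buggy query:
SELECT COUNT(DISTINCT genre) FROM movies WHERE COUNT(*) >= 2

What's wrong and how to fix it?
Bug: COUNT(*) cannot appear in WHERE; the per-group count doesn't exist yet

Fix: Use a subquery that GROUPs and filters with HAVING, then count its rows

Corrected query:
SELECT COUNT(*) FROM (SELECT genre FROM movies GROUP BY genre HAVING COUNT(*) >= 2)

Result:
COUNT(*)
--------
2       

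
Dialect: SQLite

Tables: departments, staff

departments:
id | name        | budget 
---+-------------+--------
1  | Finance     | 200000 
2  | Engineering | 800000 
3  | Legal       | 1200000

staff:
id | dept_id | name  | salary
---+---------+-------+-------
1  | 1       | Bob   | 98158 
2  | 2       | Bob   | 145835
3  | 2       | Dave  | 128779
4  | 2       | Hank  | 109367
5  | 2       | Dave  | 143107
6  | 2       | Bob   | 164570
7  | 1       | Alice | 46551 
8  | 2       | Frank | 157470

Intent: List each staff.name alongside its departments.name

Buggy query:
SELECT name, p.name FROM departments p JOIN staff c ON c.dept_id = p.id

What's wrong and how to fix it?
Bug: Both tables have a 'name' column; the unqualified reference is ambiguous

Fix: Prefix ambiguous columns with the table alias

Corrected query:
SELECT c.name, p.name FROM departments p JOIN staff c ON c.dept_id = p.id

Result:
name  | name       
------+------------
Bob   | Finance    
Bob   | Engineering
Dave  | Engineering
Hank  | Engineering
Dave  | Engineering
Bob   | Engineering
Alice | Finance    
Frank | Engineering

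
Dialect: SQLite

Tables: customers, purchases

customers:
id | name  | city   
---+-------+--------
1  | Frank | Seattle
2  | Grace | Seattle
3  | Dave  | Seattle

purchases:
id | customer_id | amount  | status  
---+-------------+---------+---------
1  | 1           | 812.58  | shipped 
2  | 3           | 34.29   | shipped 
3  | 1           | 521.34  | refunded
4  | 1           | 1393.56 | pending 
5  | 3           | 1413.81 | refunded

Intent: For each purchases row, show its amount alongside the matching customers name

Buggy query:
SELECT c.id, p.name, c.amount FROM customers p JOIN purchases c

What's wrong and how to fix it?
Bug: Missing join condition: each purchases row is matched to all customers rows instead of just its own

Fix: Add ON c.customer_id = p.id to the JOIN

Corrected query:
SELECT c.id, p.name, c.amount FROM customers p JOIN purchases c ON c.customer_id = p.id

Result:
id | name  | amount 
---+-------+--------
1  | Frank | 812.58 
2  | Dave  | 34.29  
3  | Frank | 521.34 
4  | Frank | 1393.56
5  | Dave  | 1413.81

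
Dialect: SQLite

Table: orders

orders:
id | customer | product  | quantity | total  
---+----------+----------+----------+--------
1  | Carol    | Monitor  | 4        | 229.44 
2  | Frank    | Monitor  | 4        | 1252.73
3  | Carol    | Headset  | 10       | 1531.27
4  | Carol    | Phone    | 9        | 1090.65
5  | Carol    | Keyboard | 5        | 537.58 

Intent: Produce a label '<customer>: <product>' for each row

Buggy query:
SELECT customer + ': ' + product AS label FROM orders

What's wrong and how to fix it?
Bug: SQLite uses || for string concatenation; + coerces text to numbers (yielding 0)

Fix: Use the || operator for string concatenation

Corrected query:
SELECT customer || ': ' || product AS label FROM orders

Result:
label          
---------------
Carol: Monitor 
Frank: Monitor 
Carol: Headset 
Carol: Phone   
Carol: Keyboard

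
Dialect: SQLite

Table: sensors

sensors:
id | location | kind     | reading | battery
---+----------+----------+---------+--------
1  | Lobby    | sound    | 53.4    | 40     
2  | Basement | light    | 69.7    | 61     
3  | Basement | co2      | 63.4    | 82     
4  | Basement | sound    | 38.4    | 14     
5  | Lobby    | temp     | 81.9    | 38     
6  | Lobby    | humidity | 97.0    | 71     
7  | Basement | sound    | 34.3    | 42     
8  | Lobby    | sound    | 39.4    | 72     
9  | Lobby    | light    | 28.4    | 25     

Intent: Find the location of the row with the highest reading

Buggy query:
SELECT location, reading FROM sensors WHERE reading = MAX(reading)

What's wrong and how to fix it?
Bug: MAX(reading) is an aggregate and cannot be used directly in WHERE

Fix: Use a subquery: WHERE reading = (SELECT MAX(reading) FROM sensors)

Corrected query:
SELECT location, reading FROM sensors WHERE reading = (SELECT MAX(reading) FROM sensors)

Result:
location | reading
---------+--------
Lobby    | 97     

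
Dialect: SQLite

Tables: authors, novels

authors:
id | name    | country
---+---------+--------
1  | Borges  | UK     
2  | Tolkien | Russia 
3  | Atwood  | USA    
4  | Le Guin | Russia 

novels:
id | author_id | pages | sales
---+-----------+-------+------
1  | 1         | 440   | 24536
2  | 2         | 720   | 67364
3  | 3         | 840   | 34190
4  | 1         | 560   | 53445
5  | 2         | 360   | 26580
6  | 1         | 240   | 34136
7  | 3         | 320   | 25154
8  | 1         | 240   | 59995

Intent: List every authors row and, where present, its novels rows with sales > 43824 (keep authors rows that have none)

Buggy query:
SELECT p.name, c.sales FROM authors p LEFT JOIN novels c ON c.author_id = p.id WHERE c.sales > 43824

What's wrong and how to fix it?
Bug: Filtering c.sales in WHERE discards the NULL rows produced by LEFT JOIN, turning it into an inner join

Fix: Move the right-table condition into the ON clause so unmatched parents are kept

Corrected query:
SELECT p.name, c.sales FROM authors p LEFT JOIN novels c ON c.author_id = p.id AND c.sales > 43824

Result:
name    | sales
--------+------
Borges  | 53445
Borges  | 59995
Tolkien | 67364
Atwood  | NULL 
Le Guin | NULL 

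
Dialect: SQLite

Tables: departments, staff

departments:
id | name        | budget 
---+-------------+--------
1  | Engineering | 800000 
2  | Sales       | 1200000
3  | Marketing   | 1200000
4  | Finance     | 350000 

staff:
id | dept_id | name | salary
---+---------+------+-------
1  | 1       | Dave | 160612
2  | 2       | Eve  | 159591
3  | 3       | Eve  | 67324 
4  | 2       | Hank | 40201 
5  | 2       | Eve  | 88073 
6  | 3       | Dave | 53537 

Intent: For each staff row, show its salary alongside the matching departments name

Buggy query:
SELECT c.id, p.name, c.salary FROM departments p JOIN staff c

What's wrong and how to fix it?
Bug: Missing join condition: each staff row is matched to all departments rows instead of just its own

Fix: Specify the join condition linking the foreign key to the parent id

Corrected query:
SELECT c.id, p.name, c.salary FROM departments p JOIN staff c ON c.dept_id = p.id

Result:
id | name        | salary
---+-------------+-------
1  | Engineering | 160612
2  | Sales       | 159591
3  | Marketing   | 67324 
4  | Sales       | 40201 
5  | Sales       | 88073 
6  | Marketing   | 53537 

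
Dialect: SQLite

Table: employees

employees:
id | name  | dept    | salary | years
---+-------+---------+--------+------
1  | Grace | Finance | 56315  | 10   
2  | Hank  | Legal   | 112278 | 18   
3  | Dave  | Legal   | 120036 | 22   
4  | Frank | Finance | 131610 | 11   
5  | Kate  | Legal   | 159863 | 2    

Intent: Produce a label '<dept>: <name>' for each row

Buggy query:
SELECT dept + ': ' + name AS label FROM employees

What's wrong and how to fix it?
Bug: '+' is numeric addition; on text columns SQLite converts them to 0 instead of concatenating

Fix: Use the || operator for string concatenation

Corrected query:
SELECT dept || ': ' || name AS label FROM employees

Result:
label         
--------------
Finance: Grace
Legal: Hank   
Legal: Dave   
Finance: Frank
Legal: Kate   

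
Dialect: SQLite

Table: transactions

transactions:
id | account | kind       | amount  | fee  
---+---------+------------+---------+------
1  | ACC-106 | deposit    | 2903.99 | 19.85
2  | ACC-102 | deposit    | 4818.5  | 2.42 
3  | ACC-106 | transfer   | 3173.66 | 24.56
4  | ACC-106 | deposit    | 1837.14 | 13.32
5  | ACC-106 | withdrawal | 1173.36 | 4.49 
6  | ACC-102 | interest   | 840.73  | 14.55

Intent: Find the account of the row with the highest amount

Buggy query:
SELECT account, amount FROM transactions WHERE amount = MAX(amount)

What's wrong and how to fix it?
Bug: MAX(amount) is an aggregate and cannot be used directly in WHERE

Fix: Wrap MAX in a scalar subquery so WHERE compares against a single value

Corrected query:
SELECT account, amount FROM transactions WHERE amount = (SELECT MAX(amount) FROM transactions)

Result:
account | amount
--------+-------
ACC-102 | 4818.5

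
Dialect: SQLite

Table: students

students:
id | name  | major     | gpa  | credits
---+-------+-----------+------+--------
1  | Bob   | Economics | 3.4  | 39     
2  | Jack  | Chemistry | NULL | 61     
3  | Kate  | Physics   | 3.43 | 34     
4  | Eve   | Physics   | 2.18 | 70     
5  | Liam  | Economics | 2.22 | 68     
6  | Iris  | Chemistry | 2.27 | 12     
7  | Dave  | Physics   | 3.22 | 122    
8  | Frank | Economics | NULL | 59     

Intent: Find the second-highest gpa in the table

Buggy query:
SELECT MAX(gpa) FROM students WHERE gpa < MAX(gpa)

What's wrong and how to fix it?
Bug: MAX(gpa) on the right of the comparison is an aggregate-in-WHERE error

Fix: Compute the overall MAX in a subquery, then take MAX of rows below it

Corrected query:
SELECT MAX(gpa) FROM students WHERE gpa < (SELECT MAX(gpa) FROM students)

Result:
MAX(gpa)
--------
3.4     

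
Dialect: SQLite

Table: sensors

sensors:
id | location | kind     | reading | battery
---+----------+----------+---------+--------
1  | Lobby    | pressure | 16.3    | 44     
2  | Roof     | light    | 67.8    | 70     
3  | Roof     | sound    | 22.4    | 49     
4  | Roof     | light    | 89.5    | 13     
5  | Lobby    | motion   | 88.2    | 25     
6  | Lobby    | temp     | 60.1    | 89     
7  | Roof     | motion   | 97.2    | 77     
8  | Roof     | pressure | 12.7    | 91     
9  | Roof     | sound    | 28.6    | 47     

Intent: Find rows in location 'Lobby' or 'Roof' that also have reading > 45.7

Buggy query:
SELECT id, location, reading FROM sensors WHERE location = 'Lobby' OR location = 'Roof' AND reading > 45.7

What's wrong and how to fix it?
Bug: Without parentheses, AND is evaluated before OR, so the reading filter only applies to the 'Roof' branch

Fix: Group the OR with parentheses (or use IN), then AND the threshold

Corrected query:
SELECT id, location, reading FROM sensors WHERE (location = 'Lobby' OR location = 'Roof') AND reading > 45.7

Result:
id | location | reading
---+----------+--------
2  | Roof     | 67.8   
4  | Roof     | 89.5   
5  | Lobby    | 88.2   
6  | Lobby    | 60.1   
7  | Roof     | 97.2   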